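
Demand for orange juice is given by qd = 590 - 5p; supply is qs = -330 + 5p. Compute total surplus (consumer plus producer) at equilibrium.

Total surplus = 3380

Equilibrium: 590 - 5p = -330 + 5p gives p* = 92, q* = 130.
Demand choke price: p = 118; supply starts at p = 66.
CS = ½(118 − 92)(130) = 1690; PS = ½(92 − 66)(130) = 1690.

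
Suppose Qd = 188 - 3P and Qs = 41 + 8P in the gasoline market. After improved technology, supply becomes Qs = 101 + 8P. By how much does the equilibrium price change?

Original equilibrium: P* = 147/11, Q* = 1627/11.
New equilibrium: 188 - 3P = 101 + 8P, so 87 = 11P and P' = 87/11; Q' = 188 − 3(87/11) = 1807/11.
Change in price: 87/11 − 147/11 = -60/11.

ΔP = -60/11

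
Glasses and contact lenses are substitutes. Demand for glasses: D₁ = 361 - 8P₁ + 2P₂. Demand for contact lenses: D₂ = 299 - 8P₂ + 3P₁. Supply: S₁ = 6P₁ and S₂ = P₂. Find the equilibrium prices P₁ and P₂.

P₁ = 3847/120, P₂ = 5269/120

Market 1: 361 - 8P₁ + 2P₂ = 6P₁ → 14P₁ - 2P₂ = 361.
Market 2: 9P₂ - 3P₁ = 299.
Eliminating P₂: 9×(1) + 2×(2) gives 120P₁ = 3847, so P₁ = 3847/120.
Back-substitute into (2): P₂ = (299 + 3×3847/120) / 9 = 5269/120.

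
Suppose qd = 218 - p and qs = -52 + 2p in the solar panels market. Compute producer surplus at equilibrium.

Producer surplus = 4096

Equilibrium: 218 - p = -52 + 2p gives p* = 90, q* = 128.
Supply starts at p = 26 (where qs = 0).
PS = ½(90 − 26)(128) = 4096.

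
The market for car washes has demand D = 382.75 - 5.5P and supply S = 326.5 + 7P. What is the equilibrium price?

Set D = S: 382.75 - 5.5P = 326.5 + 7P.
56.25 = 12.5P, so P* = 4.5.
Q* = 382.75 − 5.5(4.5) = 358.

P* = 4.5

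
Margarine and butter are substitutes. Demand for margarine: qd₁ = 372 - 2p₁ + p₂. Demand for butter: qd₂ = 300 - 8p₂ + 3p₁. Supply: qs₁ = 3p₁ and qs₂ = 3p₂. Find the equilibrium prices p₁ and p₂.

Market 1: 372 - 2p₁ + p₂ = 3p₁ → 5p₁ - p₂ = 372.
Market 2: 11p₂ - 3p₁ = 300.
Eliminating p₂: 11×(1) + 1×(2) gives 52p₁ = 4392, so p₁ = 1098/13.
Back-substitute into (2): p₂ = (300 + 3×1098/13) / 11 = 654/13.

p₁ = 1098/13, p₂ = 654/13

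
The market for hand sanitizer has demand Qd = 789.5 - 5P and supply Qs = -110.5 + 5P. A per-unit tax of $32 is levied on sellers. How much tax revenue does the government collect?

Pre-tax equilibrium: P* = 90, Q* = 339.5.
Tax on sellers shifts supply to Qs = -110.5 + 5(P − 32) = -270.5 + 5P.
789.5 - 5P = -270.5 + 5P gives buyer price Pb = 106; sellers receive Ps = 106 − 32 = 74.
New quantity: Q = 789.5 − 5(106) = 259.5.
Revenue = 32 × 259.5 = 8304.

Tax revenue = 8304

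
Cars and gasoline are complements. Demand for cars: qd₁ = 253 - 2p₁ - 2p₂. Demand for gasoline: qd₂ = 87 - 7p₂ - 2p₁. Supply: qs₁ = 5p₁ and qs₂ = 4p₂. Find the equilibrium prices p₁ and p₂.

Market 1: 253 - 2p₁ - 2p₂ = 5p₁ → 7p₁ + 2p₂ = 253.
Market 2: 11p₂ + 2p₁ = 87.
Eliminating p₂: 11×(1) − 2×(2) gives 73p₁ = 2609, so p₁ = 2609/73.
Back-substitute into (2): p₂ = (87 − 2×2609/73) / 11 = 103/73.

p₁ = 2609/73, p₂ = 103/73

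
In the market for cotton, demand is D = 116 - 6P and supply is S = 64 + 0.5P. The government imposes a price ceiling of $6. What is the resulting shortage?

Shortage = 13

Equilibrium price would be P* = 8, so the ceiling at 6 binds.
At P = 6: D = 116 − 6(6) = 80, S = 64 + 0.5(6) = 67.
Shortage = 80 − 67 = 13.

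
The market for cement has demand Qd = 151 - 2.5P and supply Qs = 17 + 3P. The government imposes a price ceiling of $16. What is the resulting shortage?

Equilibrium price would be P* = 268/11, so the ceiling at 16 binds.
At P = 16: Qd = 151 − 2.5(16) = 111, Qs = 17 + 3(16) = 65.
Shortage = 111 − 65 = 46.

Shortage = 46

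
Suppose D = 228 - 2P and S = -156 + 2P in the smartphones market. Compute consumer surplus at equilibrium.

Consumer surplus = 324

Equilibrium: 228 - 2P = -156 + 2P gives P* = 96, Q* = 36.
Demand choke price (D = 0): P = 114.
CS = ½(114 − 96)(36) = 324.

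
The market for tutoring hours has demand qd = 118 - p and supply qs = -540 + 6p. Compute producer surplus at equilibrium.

Producer surplus = 48

Equilibrium: 118 - p = -540 + 6p gives p* = 94, q* = 24.
Supply starts at p = 90 (where qs = 0).
PS = ½(94 − 90)(24) = 48.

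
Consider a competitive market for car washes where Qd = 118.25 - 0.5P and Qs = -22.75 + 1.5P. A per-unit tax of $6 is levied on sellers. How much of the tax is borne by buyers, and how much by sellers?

Buyers bear $4.5, sellers bear $1.5

Pre-tax equilibrium: P* = 70.5, Q* = 83.
Tax on sellers shifts supply to Qs = -22.75 + 1.5(P − 6) = -31.75 + 1.5P.
118.25 - 0.5P = -31.75 + 1.5P gives buyer price Pb = 75; sellers receive Ps = 75 − 6 = 69.
New quantity: Q = 118.25 − 0.5(75) = 80.75.
Buyer burden = 75 − 70.5 = 4.5; seller burden = 70.5 − 69 = 1.5.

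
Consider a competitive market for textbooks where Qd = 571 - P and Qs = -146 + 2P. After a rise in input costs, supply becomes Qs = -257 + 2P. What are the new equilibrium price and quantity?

P' = 276, Q' = 295

Original equilibrium: P* = 239, Q* = 332.
New equilibrium: 571 - P = -257 + 2P, so 828 = 3P and P' = 276; Q' = 571 − 1(276) = 295.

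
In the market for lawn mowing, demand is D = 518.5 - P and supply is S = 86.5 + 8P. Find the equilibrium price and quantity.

P* = 48, Q* = 470.5

Set D = S: 518.5 - P = 86.5 + 8P.
432 = 9P, so P* = 48.
Q* = 518.5 − 1(48) = 470.5.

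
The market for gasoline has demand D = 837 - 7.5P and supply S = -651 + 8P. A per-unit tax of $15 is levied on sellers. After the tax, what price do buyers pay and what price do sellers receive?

Buyers pay 3216/31, sellers receive 2751/31

Pre-tax equilibrium: P* = 96, Q* = 117.
Tax on sellers shifts supply to S = -651 + 8(P − 15) = -771 + 8P.
837 - 7.5P = -771 + 8P gives buyer price Pb = 3216/31; sellers receive Ps = 3216/31 − 15 = 2751/31.
New quantity: Q = 837 − 7.5(3216/31) = 1827/31.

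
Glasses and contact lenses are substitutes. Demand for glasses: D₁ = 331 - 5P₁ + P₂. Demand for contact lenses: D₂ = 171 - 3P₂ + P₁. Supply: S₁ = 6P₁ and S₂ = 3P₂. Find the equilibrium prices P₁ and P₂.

P₁ = 2157/65, P₂ = 2212/65

Market 1: 331 - 5P₁ + P₂ = 6P₁ → 11P₁ - P₂ = 331.
Market 2: 6P₂ - P₁ = 171.
Eliminating P₂: 6×(1) + 1×(2) gives 65P₁ = 2157, so P₁ = 2157/65.
Back-substitute into (2): P₂ = (171 + 1×2157/65) / 6 = 2212/65.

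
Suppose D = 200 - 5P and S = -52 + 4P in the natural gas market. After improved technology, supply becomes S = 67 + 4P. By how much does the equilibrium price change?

ΔP = -119/9

Original equilibrium: P* = 28, Q* = 60.
New equilibrium: 200 - 5P = 67 + 4P, so 133 = 9P and P' = 133/9; Q' = 200 − 5(133/9) = 1135/9.
Change in price: 133/9 − 28 = -119/9.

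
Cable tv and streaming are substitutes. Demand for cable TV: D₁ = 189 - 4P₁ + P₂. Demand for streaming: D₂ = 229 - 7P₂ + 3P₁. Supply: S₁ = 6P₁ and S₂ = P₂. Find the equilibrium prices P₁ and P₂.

Market 1: 189 - 4P₁ + P₂ = 6P₁ → 10P₁ - P₂ = 189.
Market 2: 8P₂ - 3P₁ = 229.
Eliminating P₂: 8×(1) + 1×(2) gives 77P₁ = 1741, so P₁ = 1741/77.
Back-substitute into (2): P₂ = (229 + 3×1741/77) / 8 = 2857/77.

P₁ = 1741/77, P₂ = 2857/77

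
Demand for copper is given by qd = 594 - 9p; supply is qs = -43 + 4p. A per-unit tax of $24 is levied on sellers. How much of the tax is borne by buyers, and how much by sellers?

Pre-tax equilibrium: p* = 49, q* = 153.
Tax on sellers shifts supply to qs = -43 + 4(p − 24) = -139 + 4p.
594 - 9p = -139 + 4p gives buyer price pb = 733/13; sellers receive ps = 733/13 − 24 = 421/13.
New quantity: q = 594 − 9(733/13) = 1125/13.
Buyer burden = 733/13 − 49 = 96/13; seller burden = 49 − 421/13 = 216/13.

Buyers bear 96/13, sellers bear 216/13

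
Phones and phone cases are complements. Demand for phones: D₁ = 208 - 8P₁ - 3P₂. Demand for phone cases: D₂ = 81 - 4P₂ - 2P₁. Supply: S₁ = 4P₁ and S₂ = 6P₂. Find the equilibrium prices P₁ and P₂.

Market 1: 208 - 8P₁ - 3P₂ = 4P₁ → 12P₁ + 3P₂ = 208.
Market 2: 10P₂ + 2P₁ = 81.
Eliminating P₂: 10×(1) − 3×(2) gives 114P₁ = 1837, so P₁ = 1837/114.
Back-substitute into (2): P₂ = (81 − 2×1837/114) / 10 = 278/57.

P₁ = 1837/114, P₂ = 278/57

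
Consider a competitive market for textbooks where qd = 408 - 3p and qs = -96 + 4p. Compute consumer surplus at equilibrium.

Equilibrium: 408 - 3p = -96 + 4p gives p* = 72, q* = 192.
Demand choke price (qd = 0): p = 136.
CS = ½(136 − 72)(192) = 6144.

Consumer surplus = 6144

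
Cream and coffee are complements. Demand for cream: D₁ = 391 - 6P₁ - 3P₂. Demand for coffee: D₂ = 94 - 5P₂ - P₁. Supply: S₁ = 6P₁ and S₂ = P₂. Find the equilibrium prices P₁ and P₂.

Market 1: 391 - 6P₁ - 3P₂ = 6P₁ → 12P₁ + 3P₂ = 391.
Market 2: 6P₂ + P₁ = 94.
Eliminating P₂: 6×(1) − 3×(2) gives 69P₁ = 2064, so P₁ = 688/23.
Back-substitute into (2): P₂ = (94 − 1×688/23) / 6 = 737/69.

P₁ = 688/23, P₂ = 737/69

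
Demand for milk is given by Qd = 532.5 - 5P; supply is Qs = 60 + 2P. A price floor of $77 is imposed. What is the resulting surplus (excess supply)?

Equilibrium price would be P* = 67.5, so the floor at 77 binds.
At P = 77: Qd = 147.5, Qs = 214.
Surplus = 214 − 147.5 = 66.5.

Surplus = 66.5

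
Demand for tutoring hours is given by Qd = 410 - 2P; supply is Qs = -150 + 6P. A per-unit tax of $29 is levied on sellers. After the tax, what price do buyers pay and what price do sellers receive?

Buyers pay $91.75, sellers receive $62.75

Pre-tax equilibrium: P* = 70, Q* = 270.
Tax on sellers shifts supply to Qs = -150 + 6(P − 29) = -324 + 6P.
410 - 2P = -324 + 6P gives buyer price Pb = 91.75; sellers receive Ps = 91.75 − 29 = 62.75.
New quantity: Q = 410 − 2(91.75) = 226.5.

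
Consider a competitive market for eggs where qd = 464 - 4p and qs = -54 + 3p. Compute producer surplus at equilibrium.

Producer surplus = 4704

Equilibrium: 464 - 4p = -54 + 3p gives p* = 74, q* = 168.
Supply starts at p = 18 (where qs = 0).
PS = ½(74 − 18)(168) = 4704.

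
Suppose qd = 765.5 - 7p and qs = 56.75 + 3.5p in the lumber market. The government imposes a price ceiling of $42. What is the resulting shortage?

Equilibrium price would be p* = 67.5, so the ceiling at 42 binds.
At p = 42: qd = 765.5 − 7(42) = 471.5, qs = 56.75 + 3.5(42) = 203.75.
Shortage = 471.5 − 203.75 = 267.75.

Shortage = 267.75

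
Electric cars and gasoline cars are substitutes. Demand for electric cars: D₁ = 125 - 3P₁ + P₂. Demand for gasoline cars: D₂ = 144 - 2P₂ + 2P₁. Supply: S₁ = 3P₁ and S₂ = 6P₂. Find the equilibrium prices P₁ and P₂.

P₁ = 572/23, P₂ = 557/23

Market 1: 125 - 3P₁ + P₂ = 3P₁ → 6P₁ - P₂ = 125.
Market 2: 8P₂ - 2P₁ = 144.
Eliminating P₂: 8×(1) + 1×(2) gives 46P₁ = 1144, so P₁ = 572/23.
Back-substitute into (2): P₂ = (144 + 2×572/23) / 8 = 557/23.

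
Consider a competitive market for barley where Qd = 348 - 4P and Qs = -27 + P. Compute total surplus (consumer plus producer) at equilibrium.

Total surplus = 1440

Equilibrium: 348 - 4P = -27 + P gives P* = 75, Q* = 48.
Demand choke price: P = 87; supply starts at P = 27.
CS = ½(87 − 75)(48) = 288; PS = ½(75 − 27)(48) = 1152.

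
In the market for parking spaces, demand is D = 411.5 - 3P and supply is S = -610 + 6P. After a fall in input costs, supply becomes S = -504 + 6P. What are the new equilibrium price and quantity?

P' = 1831/18, Q' = 319/3

Original equilibrium: P* = 113.5, Q* = 71.
New equilibrium: 411.5 - 3P = -504 + 6P, so 915.5 = 9P and P' = 1831/18; Q' = 411.5 − 3(1831/18) = 319/3.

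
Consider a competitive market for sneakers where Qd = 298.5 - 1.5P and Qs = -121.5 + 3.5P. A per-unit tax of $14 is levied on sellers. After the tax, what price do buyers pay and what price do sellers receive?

Buyers pay $93.8, sellers receive $79.8

Pre-tax equilibrium: P* = 84, Q* = 172.5.
Tax on sellers shifts supply to Qs = -121.5 + 3.5(P − 14) = -170.5 + 3.5P.
298.5 - 1.5P = -170.5 + 3.5P gives buyer price Pb = 93.8; sellers receive Ps = 93.8 − 14 = 79.8.
New quantity: Q = 298.5 − 1.5(93.8) = 157.8.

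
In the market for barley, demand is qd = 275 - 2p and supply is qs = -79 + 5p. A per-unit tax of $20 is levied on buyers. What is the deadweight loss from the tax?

Deadweight loss = 2000/7

Pre-tax equilibrium: p* = 354/7, q* = 1217/7.
Tax on buyers shifts demand to qd = 275 − 2(p + 20) = 235 - 2p.
235 - 2p = -79 + 5p gives seller price ps = 314/7; buyers pay pb = 314/7 + 20 = 454/7.
New quantity: q = 275 − 2(454/7) = 1017/7.
DWL = ½ × 20 × (1217/7 − 1017/7) = 2000/7.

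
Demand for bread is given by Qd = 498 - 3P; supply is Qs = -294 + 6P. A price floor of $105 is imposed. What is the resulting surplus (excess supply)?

Equilibrium price would be P* = 88, so the floor at 105 binds.
At P = 105: Qd = 183, Qs = 336.
Surplus = 336 − 183 = 153.

Surplus = 153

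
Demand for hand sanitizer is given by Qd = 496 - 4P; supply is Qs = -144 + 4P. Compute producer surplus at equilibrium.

Producer surplus = 3872

Equilibrium: 496 - 4P = -144 + 4P gives P* = 80, Q* = 176.
Supply starts at P = 36 (where Qs = 0).
PS = ½(80 − 36)(176) = 3872.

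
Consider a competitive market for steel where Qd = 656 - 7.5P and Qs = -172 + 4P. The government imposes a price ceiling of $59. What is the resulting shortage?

Shortage = 149.5

Equilibrium price would be P* = 72, so the ceiling at 59 binds.
At P = 59: Qd = 656 − 7.5(59) = 213.5, Qs = -172 + 4(59) = 64.
Shortage = 213.5 − 64 = 149.5.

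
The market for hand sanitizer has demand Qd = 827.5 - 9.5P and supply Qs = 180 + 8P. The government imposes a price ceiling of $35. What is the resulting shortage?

Shortage = 35

Equilibrium price would be P* = 37, so the ceiling at 35 binds.
At P = 35: Qd = 827.5 − 9.5(35) = 495, Qs = 180 + 8(35) = 460.
Shortage = 495 − 460 = 35.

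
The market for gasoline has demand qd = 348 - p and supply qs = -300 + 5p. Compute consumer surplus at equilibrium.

Equilibrium: 348 - p = -300 + 5p gives p* = 108, q* = 240.
Demand choke price (qd = 0): p = 348.
CS = ½(348 − 108)(240) = 28800.

Consumer surplus = 28800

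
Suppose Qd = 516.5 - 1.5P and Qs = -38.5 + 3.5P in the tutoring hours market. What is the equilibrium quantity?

Set Qd = Qs: 516.5 - 1.5P = -38.5 + 3.5P.
555 = 5P, so P* = 111.
Q* = 516.5 − 1.5(111) = 350.

Q* = 350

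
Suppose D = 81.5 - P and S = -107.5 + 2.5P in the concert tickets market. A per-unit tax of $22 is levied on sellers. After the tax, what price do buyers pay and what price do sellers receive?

Pre-tax equilibrium: P* = 54, Q* = 27.5.
Tax on sellers shifts supply to S = -107.5 + 2.5(P − 22) = -162.5 + 2.5P.
81.5 - P = -162.5 + 2.5P gives buyer price Pb = 488/7; sellers receive Ps = 488/7 − 22 = 334/7.
New quantity: Q = 81.5 − 1(488/7) = 165/14.

Buyers pay 488/7, sellers receive 334/7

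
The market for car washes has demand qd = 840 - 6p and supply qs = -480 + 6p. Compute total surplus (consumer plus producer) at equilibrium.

Equilibrium: 840 - 6p = -480 + 6p gives p* = 110, q* = 180.
Demand choke price: p = 140; supply starts at p = 80.
CS = ½(140 − 110)(180) = 2700; PS = ½(110 − 80)(180) = 2700.

Total surplus = 5400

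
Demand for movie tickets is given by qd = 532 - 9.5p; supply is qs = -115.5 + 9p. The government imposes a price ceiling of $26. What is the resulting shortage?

Shortage = 166.5

Equilibrium price would be p* = 35, so the ceiling at 26 binds.
At p = 26: qd = 532 − 9.5(26) = 285, qs = -115.5 + 9(26) = 118.5.
Shortage = 285 − 118.5 = 166.5.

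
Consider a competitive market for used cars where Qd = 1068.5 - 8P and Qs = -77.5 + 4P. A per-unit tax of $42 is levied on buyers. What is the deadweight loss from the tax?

Pre-tax equilibrium: P* = 95.5, Q* = 304.5.
Tax on buyers shifts demand to Qd = 1068.5 − 8(P + 42) = 732.5 - 8P.
732.5 - 8P = -77.5 + 4P gives seller price Ps = 67.5; buyers pay Pb = 67.5 + 42 = 109.5.
New quantity: Q = 1068.5 − 8(109.5) = 192.5.
DWL = ½ × 42 × (304.5 − 192.5) = 2352.

Deadweight loss = 2352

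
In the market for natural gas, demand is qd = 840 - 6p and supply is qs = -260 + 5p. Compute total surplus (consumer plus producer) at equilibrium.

Total surplus = 10560

Equilibrium: 840 - 6p = -260 + 5p gives p* = 100, q* = 240.
Demand choke price: p = 140; supply starts at p = 52.
CS = ½(140 − 100)(240) = 4800; PS = ½(100 − 52)(240) = 5760.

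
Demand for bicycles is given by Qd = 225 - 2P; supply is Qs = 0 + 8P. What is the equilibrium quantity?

Set Qd = Qs: 225 - 2P = 0 + 8P.
225 = 10P, so P* = 22.5.
Q* = 225 − 2(22.5) = 180.

Q* = 180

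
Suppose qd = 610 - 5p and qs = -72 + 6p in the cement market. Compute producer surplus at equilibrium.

Equilibrium: 610 - 5p = -72 + 6p gives p* = 62, q* = 300.
Supply starts at p = 12 (where qs = 0).
PS = ½(62 − 12)(300) = 7500.

Producer surplus = 7500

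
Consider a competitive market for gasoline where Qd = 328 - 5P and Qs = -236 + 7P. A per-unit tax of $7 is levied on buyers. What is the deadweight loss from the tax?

Pre-tax equilibrium: P* = 47, Q* = 93.
Tax on buyers shifts demand to Qd = 328 − 5(P + 7) = 293 - 5P.
293 - 5P = -236 + 7P gives seller price Ps = 529/12; buyers pay Pb = 529/12 + 7 = 613/12.
New quantity: Q = 328 − 5(613/12) = 871/12.
DWL = ½ × 7 × (93 − 871/12) = 1715/24.

Deadweight loss = 1715/24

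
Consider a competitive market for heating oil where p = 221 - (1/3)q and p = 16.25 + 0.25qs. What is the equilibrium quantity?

Set the two price expressions equal: 221 - (1/3)q = 16.25 + 0.25q.
204.75 = (7/12)q, so q* = 351.
p* = 221 − (1/3)(351) = 104.

q* = 351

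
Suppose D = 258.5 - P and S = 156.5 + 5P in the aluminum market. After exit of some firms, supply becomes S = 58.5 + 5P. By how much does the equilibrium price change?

ΔP = 49/3

Original equilibrium: P* = 17, Q* = 241.5.
New equilibrium: 258.5 - P = 58.5 + 5P, so 200 = 6P and P' = 100/3; Q' = 258.5 − 1(100/3) = 1351/6.
Change in price: 100/3 − 17 = 49/3.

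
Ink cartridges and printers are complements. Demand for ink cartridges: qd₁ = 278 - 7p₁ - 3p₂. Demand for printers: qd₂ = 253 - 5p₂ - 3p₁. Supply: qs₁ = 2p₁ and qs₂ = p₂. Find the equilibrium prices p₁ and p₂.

p₁ = 20.2, p₂ = 481/15

Market 1: 278 - 7p₁ - 3p₂ = 2p₁ → 9p₁ + 3p₂ = 278.
Market 2: 6p₂ + 3p₁ = 253.
Eliminating p₂: 6×(1) − 3×(2) gives 45p₁ = 909, so p₁ = 20.2.
Back-substitute into (2): p₂ = (253 − 3×20.2) / 6 = 481/15.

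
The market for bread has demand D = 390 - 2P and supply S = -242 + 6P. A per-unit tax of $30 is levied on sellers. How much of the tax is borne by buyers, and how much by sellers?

Buyers bear $22.5, sellers bear $7.5

Pre-tax equilibrium: P* = 79, Q* = 232.
Tax on sellers shifts supply to S = -242 + 6(P − 30) = -422 + 6P.
390 - 2P = -422 + 6P gives buyer price Pb = 101.5; sellers receive Ps = 101.5 − 30 = 71.5.
New quantity: Q = 390 − 2(101.5) = 187.
Buyer burden = 101.5 − 79 = 22.5; seller burden = 79 − 71.5 = 7.5.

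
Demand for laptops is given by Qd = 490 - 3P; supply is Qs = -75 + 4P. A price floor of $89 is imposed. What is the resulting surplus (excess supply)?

Surplus = 58

Equilibrium price would be P* = 565/7, so the floor at 89 binds.
At P = 89: Qd = 223, Qs = 281.
Surplus = 281 − 223 = 58.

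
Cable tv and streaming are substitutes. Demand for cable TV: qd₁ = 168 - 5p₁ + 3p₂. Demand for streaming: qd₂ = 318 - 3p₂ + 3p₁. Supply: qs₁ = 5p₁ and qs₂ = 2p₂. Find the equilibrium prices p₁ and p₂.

Market 1: 168 - 5p₁ + 3p₂ = 5p₁ → 10p₁ - 3p₂ = 168.
Market 2: 5p₂ - 3p₁ = 318.
Eliminating p₂: 5×(1) + 3×(2) gives 41p₁ = 1794, so p₁ = 1794/41.
Back-substitute into (2): p₂ = (318 + 3×1794/41) / 5 = 3684/41.

p₁ = 1794/41, p₂ = 3684/41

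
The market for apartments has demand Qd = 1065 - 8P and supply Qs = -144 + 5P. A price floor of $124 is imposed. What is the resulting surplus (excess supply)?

Equilibrium price would be P* = 93, so the floor at 124 binds.
At P = 124: Qd = 73, Qs = 476.
Surplus = 476 − 73 = 403.

Surplus = 403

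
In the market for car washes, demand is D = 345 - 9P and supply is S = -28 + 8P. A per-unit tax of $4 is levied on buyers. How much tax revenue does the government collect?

Tax revenue = 8880/17

Pre-tax equilibrium: P* = 373/17, Q* = 2508/17.
Tax on buyers shifts demand to D = 345 − 9(P + 4) = 309 - 9P.
309 - 9P = -28 + 8P gives seller price Ps = 337/17; buyers pay Pb = 337/17 + 4 = 405/17.
New quantity: Q = 345 − 9(405/17) = 2220/17.
Revenue = 4 × 2220/17 = 8880/17.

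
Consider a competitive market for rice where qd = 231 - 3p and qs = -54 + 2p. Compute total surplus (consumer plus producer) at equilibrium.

Equilibrium: 231 - 3p = -54 + 2p gives p* = 57, q* = 60.
Demand choke price: p = 77; supply starts at p = 27.
CS = ½(77 − 57)(60) = 600; PS = ½(57 − 27)(60) = 900.

Total surplus = 1500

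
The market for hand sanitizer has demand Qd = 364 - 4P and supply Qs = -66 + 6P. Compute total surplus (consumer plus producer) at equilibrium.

Equilibrium: 364 - 4P = -66 + 6P gives P* = 43, Q* = 192.
Demand choke price: P = 91; supply starts at P = 11.
CS = ½(91 − 43)(192) = 4608; PS = ½(43 − 11)(192) = 3072.

Total surplus = 7680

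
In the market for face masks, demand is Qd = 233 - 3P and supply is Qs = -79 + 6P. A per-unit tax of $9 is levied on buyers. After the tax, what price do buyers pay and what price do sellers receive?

Pre-tax equilibrium: P* = 104/3, Q* = 129.
Tax on buyers shifts demand to Qd = 233 − 3(P + 9) = 206 - 3P.
206 - 3P = -79 + 6P gives seller price Ps = 95/3; buyers pay Pb = 95/3 + 9 = 122/3.
New quantity: Q = 233 − 3(122/3) = 111.

Buyers pay 122/3, sellers receive 95/3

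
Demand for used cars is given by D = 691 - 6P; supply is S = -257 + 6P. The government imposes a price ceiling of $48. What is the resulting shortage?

Equilibrium price would be P* = 79, so the ceiling at 48 binds.
At P = 48: D = 691 − 6(48) = 403, S = -257 + 6(48) = 31.
Shortage = 403 − 31 = 372.

Shortage = 372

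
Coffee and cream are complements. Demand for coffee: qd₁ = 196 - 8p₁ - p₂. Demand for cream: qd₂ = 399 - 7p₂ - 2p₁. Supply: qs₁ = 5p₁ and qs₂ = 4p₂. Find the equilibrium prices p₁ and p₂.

p₁ = 1757/141, p₂ = 4795/141

Market 1: 196 - 8p₁ - p₂ = 5p₁ → 13p₁ + p₂ = 196.
Market 2: 11p₂ + 2p₁ = 399.
Eliminating p₂: 11×(1) − 1×(2) gives 141p₁ = 1757, so p₁ = 1757/141.
Back-substitute into (2): p₂ = (399 − 2×1757/141) / 11 = 4795/141.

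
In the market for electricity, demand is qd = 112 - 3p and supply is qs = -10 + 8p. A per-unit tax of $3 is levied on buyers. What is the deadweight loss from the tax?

Pre-tax equilibrium: p* = 122/11, q* = 866/11.
Tax on buyers shifts demand to qd = 112 − 3(p + 3) = 103 - 3p.
103 - 3p = -10 + 8p gives seller price ps = 113/11; buyers pay pb = 113/11 + 3 = 146/11.
New quantity: q = 112 − 3(146/11) = 794/11.
DWL = ½ × 3 × (866/11 − 794/11) = 108/11.

Deadweight loss = 108/11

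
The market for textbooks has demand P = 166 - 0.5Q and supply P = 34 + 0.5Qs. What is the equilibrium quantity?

Set the two price expressions equal: 166 - 0.5Q = 34 + 0.5Q.
132 = Q, so Q* = 132.
P* = 166 − (0.5)(132) = 100.

Q* = 132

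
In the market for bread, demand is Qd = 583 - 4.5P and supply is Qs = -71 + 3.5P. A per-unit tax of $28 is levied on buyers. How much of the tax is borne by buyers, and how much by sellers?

Pre-tax equilibrium: P* = 81.75, Q* = 215.125.
Tax on buyers shifts demand to Qd = 583 − 4.5(P + 28) = 457 - 4.5P.
457 - 4.5P = -71 + 3.5P gives seller price Ps = 66; buyers pay Pb = 66 + 28 = 94.
New quantity: Q = 583 − 4.5(94) = 160.
Buyer burden = 94 − 81.75 = 12.25; seller burden = 81.75 − 66 = 15.75.

Buyers bear $12.25, sellers bear $15.75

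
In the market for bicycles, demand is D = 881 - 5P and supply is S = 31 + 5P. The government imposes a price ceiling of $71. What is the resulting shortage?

Shortage = 140

Equilibrium price would be P* = 85, so the ceiling at 71 binds.
At P = 71: D = 881 − 5(71) = 526, S = 31 + 5(71) = 386.
Shortage = 526 − 386 = 140.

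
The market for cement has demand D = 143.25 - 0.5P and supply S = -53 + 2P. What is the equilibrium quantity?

Set D = S: 143.25 - 0.5P = -53 + 2P.
196.25 = 2.5P, so P* = 78.5.
Q* = 143.25 − 0.5(78.5) = 104.

Q* = 104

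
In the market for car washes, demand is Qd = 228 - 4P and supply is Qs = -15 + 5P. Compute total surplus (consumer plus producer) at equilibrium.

Equilibrium: 228 - 4P = -15 + 5P gives P* = 27, Q* = 120.
Demand choke price: P = 57; supply starts at P = 3.
CS = ½(57 − 27)(120) = 1800; PS = ½(27 − 3)(120) = 1440.

Total surplus = 3240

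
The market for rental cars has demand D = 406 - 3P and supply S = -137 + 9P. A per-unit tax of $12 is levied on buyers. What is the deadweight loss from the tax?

Deadweight loss = 162

Pre-tax equilibrium: P* = 45.25, Q* = 270.25.
Tax on buyers shifts demand to D = 406 − 3(P + 12) = 370 - 3P.
370 - 3P = -137 + 9P gives seller price Ps = 42.25; buyers pay Pb = 42.25 + 12 = 54.25.
New quantity: Q = 406 − 3(54.25) = 243.25.
DWL = ½ × 12 × (270.25 − 243.25) = 162.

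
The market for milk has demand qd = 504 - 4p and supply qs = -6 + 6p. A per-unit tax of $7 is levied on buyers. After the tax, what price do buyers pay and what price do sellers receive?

Pre-tax equilibrium: p* = 51, q* = 300.
Tax on buyers shifts demand to qd = 504 − 4(p + 7) = 476 - 4p.
476 - 4p = -6 + 6p gives seller price ps = 48.2; buyers pay pb = 48.2 + 7 = 55.2.
New quantity: q = 504 − 4(55.2) = 283.2.

Buyers pay $55.2, sellers receive $48.2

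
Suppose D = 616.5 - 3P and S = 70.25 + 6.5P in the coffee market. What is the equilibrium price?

P* = 57.5

Set D = S: 616.5 - 3P = 70.25 + 6.5P.
546.25 = 9.5P, so P* = 57.5.
Q* = 616.5 − 3(57.5) = 444.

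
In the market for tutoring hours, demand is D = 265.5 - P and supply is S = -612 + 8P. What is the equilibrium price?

Set D = S: 265.5 - P = -612 + 8P.
877.5 = 9P, so P* = 97.5.
Q* = 265.5 − 1(97.5) = 168.

P* = 97.5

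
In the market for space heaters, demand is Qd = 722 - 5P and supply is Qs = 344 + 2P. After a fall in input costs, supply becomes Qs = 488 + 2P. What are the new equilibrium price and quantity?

P' = 234/7, Q' = 3884/7

Original equilibrium: P* = 54, Q* = 452.
New equilibrium: 722 - 5P = 488 + 2P, so 234 = 7P and P' = 234/7; Q' = 722 − 5(234/7) = 3884/7.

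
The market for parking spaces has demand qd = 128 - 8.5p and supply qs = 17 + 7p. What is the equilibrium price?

Set qd = qs: 128 - 8.5p = 17 + 7p.
111 = 15.5p, so p* = 222/31.
q* = 128 − 8.5(222/31) = 2081/31.

p* = 222/31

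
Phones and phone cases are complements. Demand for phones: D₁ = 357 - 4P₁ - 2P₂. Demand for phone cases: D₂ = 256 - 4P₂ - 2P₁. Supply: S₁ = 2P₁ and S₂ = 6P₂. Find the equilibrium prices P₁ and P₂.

P₁ = 1529/28, P₂ = 411/28

Market 1: 357 - 4P₁ - 2P₂ = 2P₁ → 6P₁ + 2P₂ = 357.
Market 2: 10P₂ + 2P₁ = 256.
Eliminating P₂: 10×(1) − 2×(2) gives 56P₁ = 3058, so P₁ = 1529/28.
Back-substitute into (2): P₂ = (256 − 2×1529/28) / 10 = 411/28.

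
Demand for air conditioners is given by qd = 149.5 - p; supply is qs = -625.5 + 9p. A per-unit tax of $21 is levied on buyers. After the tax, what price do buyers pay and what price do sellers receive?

Pre-tax equilibrium: p* = 77.5, q* = 72.
Tax on buyers shifts demand to qd = 149.5 − 1(p + 21) = 128.5 - p.
128.5 - p = -625.5 + 9p gives seller price ps = 75.4; buyers pay pb = 75.4 + 21 = 96.4.
New quantity: q = 149.5 − 1(96.4) = 53.1.

Buyers pay $96.4, sellers receive $75.4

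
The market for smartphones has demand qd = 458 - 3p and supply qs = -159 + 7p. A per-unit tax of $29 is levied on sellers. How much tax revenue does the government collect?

Tax revenue = 6148

Pre-tax equilibrium: p* = 61.7, q* = 272.9.
Tax on sellers shifts supply to qs = -159 + 7(p − 29) = -362 + 7p.
458 - 3p = -362 + 7p gives buyer price pb = 82; sellers receive ps = 82 − 29 = 53.
New quantity: q = 458 − 3(82) = 212.
Revenue = 29 × 212 = 6148.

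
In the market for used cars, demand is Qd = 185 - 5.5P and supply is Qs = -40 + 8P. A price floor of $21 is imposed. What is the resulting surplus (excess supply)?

Surplus = 58.5

Equilibrium price would be P* = 50/3, so the floor at 21 binds.
At P = 21: Qd = 69.5, Qs = 128.
Surplus = 128 − 69.5 = 58.5.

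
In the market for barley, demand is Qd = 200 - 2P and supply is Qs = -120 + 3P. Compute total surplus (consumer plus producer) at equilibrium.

Total surplus = 2160

Equilibrium: 200 - 2P = -120 + 3P gives P* = 64, Q* = 72.
Demand choke price: P = 100; supply starts at P = 40.
CS = ½(100 − 64)(72) = 1296; PS = ½(64 − 40)(72) = 864.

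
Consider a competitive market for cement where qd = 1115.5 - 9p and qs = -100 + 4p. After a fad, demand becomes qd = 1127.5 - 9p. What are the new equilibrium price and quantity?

p' = 2455/26, q' = 3610/13

Original equilibrium: p* = 93.5, q* = 274.
New equilibrium: 1127.5 - 9p = -100 + 4p, so 1227.5 = 13p and p' = 2455/26; q' = 1127.5 − 9(2455/26) = 3610/13.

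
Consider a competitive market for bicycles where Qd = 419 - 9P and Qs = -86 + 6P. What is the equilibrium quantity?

Set Qd = Qs: 419 - 9P = -86 + 6P.
505 = 15P, so P* = 101/3.
Q* = 419 − 9(101/3) = 116.

Q* = 116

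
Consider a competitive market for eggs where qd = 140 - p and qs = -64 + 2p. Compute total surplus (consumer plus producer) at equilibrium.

Equilibrium: 140 - p = -64 + 2p gives p* = 68, q* = 72.
Demand choke price: p = 140; supply starts at p = 32.
CS = ½(140 − 68)(72) = 2592; PS = ½(68 − 32)(72) = 1296.

Total surplus = 3888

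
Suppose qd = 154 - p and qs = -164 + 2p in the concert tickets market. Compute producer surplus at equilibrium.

Equilibrium: 154 - p = -164 + 2p gives p* = 106, q* = 48.
Supply starts at p = 82 (where qs = 0).
PS = ½(106 − 82)(48) = 576.

Producer surplus = 576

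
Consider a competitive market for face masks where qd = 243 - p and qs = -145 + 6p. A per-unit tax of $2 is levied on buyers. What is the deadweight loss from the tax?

Deadweight loss = 12/7

Pre-tax equilibrium: p* = 388/7, q* = 1313/7.
Tax on buyers shifts demand to qd = 243 − 1(p + 2) = 241 - p.
241 - p = -145 + 6p gives seller price ps = 386/7; buyers pay pb = 386/7 + 2 = 400/7.
New quantity: q = 243 − 1(400/7) = 1301/7.
DWL = ½ × 2 × (1313/7 − 1301/7) = 12/7.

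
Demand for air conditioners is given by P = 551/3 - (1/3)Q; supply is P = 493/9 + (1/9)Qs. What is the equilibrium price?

P* = 87

Set the two price expressions equal: 551/3 - (1/3)Q = 493/9 + (1/9)Q.
1160/9 = (4/9)Q, so Q* = 290.
P* = 551/3 − (1/3)(290) = 87.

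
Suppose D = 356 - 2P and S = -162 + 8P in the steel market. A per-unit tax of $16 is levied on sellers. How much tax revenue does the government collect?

Tax revenue = 3628.8

Pre-tax equilibrium: P* = 51.8, Q* = 252.4.
Tax on sellers shifts supply to S = -162 + 8(P − 16) = -290 + 8P.
356 - 2P = -290 + 8P gives buyer price Pb = 64.6; sellers receive Ps = 64.6 − 16 = 48.6.
New quantity: Q = 356 − 2(64.6) = 226.8.
Revenue = 16 × 226.8 = 3628.8.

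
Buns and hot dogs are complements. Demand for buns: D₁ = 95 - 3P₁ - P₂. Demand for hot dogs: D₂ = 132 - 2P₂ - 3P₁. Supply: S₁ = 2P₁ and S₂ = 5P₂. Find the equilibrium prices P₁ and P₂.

Market 1: 95 - 3P₁ - P₂ = 2P₁ → 5P₁ + P₂ = 95.
Market 2: 7P₂ + 3P₁ = 132.
Eliminating P₂: 7×(1) − 1×(2) gives 32P₁ = 533, so P₁ = 16.65625.
Back-substitute into (2): P₂ = (132 − 3×16.65625) / 7 = 11.71875.

P₁ = 16.65625, P₂ = 11.71875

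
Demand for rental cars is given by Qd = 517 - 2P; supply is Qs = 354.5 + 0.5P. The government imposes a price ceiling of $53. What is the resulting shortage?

Equilibrium price would be P* = 65, so the ceiling at 53 binds.
At P = 53: Qd = 517 − 2(53) = 411, Qs = 354.5 + 0.5(53) = 381.
Shortage = 411 − 381 = 30.

Shortage = 30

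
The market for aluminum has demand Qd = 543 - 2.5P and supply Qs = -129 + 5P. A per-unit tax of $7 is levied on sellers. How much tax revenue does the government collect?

Pre-tax equilibrium: P* = 89.6, Q* = 319.
Tax on sellers shifts supply to Qs = -129 + 5(P − 7) = -164 + 5P.
543 - 2.5P = -164 + 5P gives buyer price Pb = 1414/15; sellers receive Ps = 1414/15 − 7 = 1309/15.
New quantity: Q = 543 − 2.5(1414/15) = 922/3.
Revenue = 7 × 922/3 = 6454/3.

Tax revenue = 6454/3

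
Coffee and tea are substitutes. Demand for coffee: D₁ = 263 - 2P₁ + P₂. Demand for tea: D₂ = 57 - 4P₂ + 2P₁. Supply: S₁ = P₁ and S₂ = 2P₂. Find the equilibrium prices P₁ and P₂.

P₁ = 102.1875, P₂ = 43.5625

Market 1: 263 - 2P₁ + P₂ = P₁ → 3P₁ - P₂ = 263.
Market 2: 6P₂ - 2P₁ = 57.
Eliminating P₂: 6×(1) + 1×(2) gives 16P₁ = 1635, so P₁ = 102.1875.
Back-substitute into (2): P₂ = (57 + 2×102.1875) / 6 = 43.5625.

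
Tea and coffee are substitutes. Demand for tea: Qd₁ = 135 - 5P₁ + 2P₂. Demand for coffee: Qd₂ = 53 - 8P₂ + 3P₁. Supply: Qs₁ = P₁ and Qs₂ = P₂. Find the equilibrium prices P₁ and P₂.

Market 1: 135 - 5P₁ + 2P₂ = P₁ → 6P₁ - 2P₂ = 135.
Market 2: 9P₂ - 3P₁ = 53.
Eliminating P₂: 9×(1) + 2×(2) gives 48P₁ = 1321, so P₁ = 1321/48.
Back-substitute into (2): P₂ = (53 + 3×1321/48) / 9 = 15.0625.

P₁ = 1321/48, P₂ = 15.0625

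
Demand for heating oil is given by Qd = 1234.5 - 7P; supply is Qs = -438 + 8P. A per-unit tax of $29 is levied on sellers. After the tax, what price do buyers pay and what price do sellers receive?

Pre-tax equilibrium: P* = 111.5, Q* = 454.
Tax on sellers shifts supply to Qs = -438 + 8(P − 29) = -670 + 8P.
1234.5 - 7P = -670 + 8P gives buyer price Pb = 3809/30; sellers receive Ps = 3809/30 − 29 = 2939/30.
New quantity: Q = 1234.5 − 7(3809/30) = 5186/15.

Buyers pay 3809/30, sellers receive 2939/30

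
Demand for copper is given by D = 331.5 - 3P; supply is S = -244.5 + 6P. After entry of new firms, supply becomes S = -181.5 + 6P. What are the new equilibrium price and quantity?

P' = 57, Q' = 160.5

Original equilibrium: P* = 64, Q* = 139.5.
New equilibrium: 331.5 - 3P = -181.5 + 6P, so 513 = 9P and P' = 57; Q' = 331.5 − 3(57) = 160.5.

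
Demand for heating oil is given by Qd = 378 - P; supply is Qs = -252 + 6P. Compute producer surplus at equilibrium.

Equilibrium: 378 - P = -252 + 6P gives P* = 90, Q* = 288.
Supply starts at P = 42 (where Qs = 0).
PS = ½(90 − 42)(288) = 6912.

Producer surplus = 6912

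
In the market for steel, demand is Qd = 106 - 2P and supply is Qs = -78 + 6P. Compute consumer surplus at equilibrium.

Equilibrium: 106 - 2P = -78 + 6P gives P* = 23, Q* = 60.
Demand choke price (Qd = 0): P = 53.
CS = ½(53 − 23)(60) = 900.

Consumer surplus = 900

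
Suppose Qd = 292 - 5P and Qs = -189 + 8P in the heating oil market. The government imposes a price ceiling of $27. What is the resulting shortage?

Shortage = 130

Equilibrium price would be P* = 37, so the ceiling at 27 binds.
At P = 27: Qd = 292 − 5(27) = 157, Qs = -189 + 8(27) = 27.
Shortage = 157 − 27 = 130.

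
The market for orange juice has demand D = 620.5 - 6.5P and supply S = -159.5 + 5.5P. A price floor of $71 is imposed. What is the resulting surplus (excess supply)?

Surplus = 72

Equilibrium price would be P* = 65, so the floor at 71 binds.
At P = 71: D = 159, S = 231.
Surplus = 231 − 159 = 72.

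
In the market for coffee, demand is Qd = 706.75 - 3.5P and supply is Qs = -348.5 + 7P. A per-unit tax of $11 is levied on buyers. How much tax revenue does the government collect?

Tax revenue = 10868/3

Pre-tax equilibrium: P* = 100.5, Q* = 355.
Tax on buyers shifts demand to Qd = 706.75 − 3.5(P + 11) = 668.25 - 3.5P.
668.25 - 3.5P = -348.5 + 7P gives seller price Ps = 581/6; buyers pay Pb = 581/6 + 11 = 647/6.
New quantity: Q = 706.75 − 3.5(647/6) = 988/3.
Revenue = 11 × 988/3 = 10868/3.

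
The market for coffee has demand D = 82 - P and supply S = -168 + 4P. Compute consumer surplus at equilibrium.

Equilibrium: 82 - P = -168 + 4P gives P* = 50, Q* = 32.
Demand choke price (D = 0): P = 82.
CS = ½(82 − 50)(32) = 512.

Consumer surplus = 512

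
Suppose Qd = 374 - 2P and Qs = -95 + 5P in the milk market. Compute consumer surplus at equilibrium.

Consumer surplus = 14400

Equilibrium: 374 - 2P = -95 + 5P gives P* = 67, Q* = 240.
Demand choke price (Qd = 0): P = 187.
CS = ½(187 − 67)(240) = 14400.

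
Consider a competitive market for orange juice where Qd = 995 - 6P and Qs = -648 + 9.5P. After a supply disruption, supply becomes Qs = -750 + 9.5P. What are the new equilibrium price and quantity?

Original equilibrium: P* = 106, Q* = 359.
New equilibrium: 995 - 6P = -750 + 9.5P, so 1745 = 15.5P and P' = 3490/31; Q' = 995 − 6(3490/31) = 9905/31.

P' = 3490/31, Q' = 9905/31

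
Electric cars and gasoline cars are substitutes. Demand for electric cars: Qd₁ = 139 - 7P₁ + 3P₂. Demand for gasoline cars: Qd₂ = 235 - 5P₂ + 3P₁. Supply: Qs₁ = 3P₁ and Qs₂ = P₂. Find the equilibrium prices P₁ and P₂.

P₁ = 513/17, P₂ = 2767/51

Market 1: 139 - 7P₁ + 3P₂ = 3P₁ → 10P₁ - 3P₂ = 139.
Market 2: 6P₂ - 3P₁ = 235.
Eliminating P₂: 6×(1) + 3×(2) gives 51P₁ = 1539, so P₁ = 513/17.
Back-substitute into (2): P₂ = (235 + 3×513/17) / 6 = 2767/51.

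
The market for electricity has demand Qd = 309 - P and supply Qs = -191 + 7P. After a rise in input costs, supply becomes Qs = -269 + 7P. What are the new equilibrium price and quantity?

P' = 72.25, Q' = 236.75

Original equilibrium: P* = 62.5, Q* = 246.5.
New equilibrium: 309 - P = -269 + 7P, so 578 = 8P and P' = 72.25; Q' = 309 − 1(72.25) = 236.75.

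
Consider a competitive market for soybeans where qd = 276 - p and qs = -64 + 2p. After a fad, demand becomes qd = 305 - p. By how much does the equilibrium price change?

Original equilibrium: p* = 340/3, q* = 488/3.
New equilibrium: 305 - p = -64 + 2p, so 369 = 3p and p' = 123; q' = 305 − 1(123) = 182.
Change in price: 123 − 340/3 = 29/3.

Δp = 29/3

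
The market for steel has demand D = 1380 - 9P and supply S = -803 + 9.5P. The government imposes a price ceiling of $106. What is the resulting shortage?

Equilibrium price would be P* = 118, so the ceiling at 106 binds.
At P = 106: D = 1380 − 9(106) = 426, S = -803 + 9.5(106) = 204.
Shortage = 426 − 204 = 222.

Shortage = 222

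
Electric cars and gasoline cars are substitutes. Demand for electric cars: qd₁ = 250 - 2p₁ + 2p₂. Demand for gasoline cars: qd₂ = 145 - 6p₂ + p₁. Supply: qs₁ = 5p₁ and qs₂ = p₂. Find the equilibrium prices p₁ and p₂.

p₁ = 2040/47, p₂ = 1265/47

Market 1: 250 - 2p₁ + 2p₂ = 5p₁ → 7p₁ - 2p₂ = 250.
Market 2: 7p₂ - p₁ = 145.
Eliminating p₂: 7×(1) + 2×(2) gives 47p₁ = 2040, so p₁ = 2040/47.
Back-substitute into (2): p₂ = (145 + 1×2040/47) / 7 = 1265/47.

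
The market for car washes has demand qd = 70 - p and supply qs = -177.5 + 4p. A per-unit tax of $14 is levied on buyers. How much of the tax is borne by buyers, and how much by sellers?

Pre-tax equilibrium: p* = 49.5, q* = 20.5.
Tax on buyers shifts demand to qd = 70 − 1(p + 14) = 56 - p.
56 - p = -177.5 + 4p gives seller price ps = 46.7; buyers pay pb = 46.7 + 14 = 60.7.
New quantity: q = 70 − 1(60.7) = 9.3.
Buyer burden = 60.7 − 49.5 = 11.2; seller burden = 49.5 − 46.7 = 2.8.

Buyers bear $11.2, sellers bear $2.8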